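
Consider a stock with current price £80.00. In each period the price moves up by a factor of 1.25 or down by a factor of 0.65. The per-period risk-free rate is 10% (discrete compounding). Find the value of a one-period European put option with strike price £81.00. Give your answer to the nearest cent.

Risk-neutral probability p = (1 + 0.1 − 0.65)/(1.25 − 0.65) = 0.4500/0.6000 = 0.7500
Terminal stock prices: S_u = 100, S_d = 52
Terminal payoffs (K − S): max(-19, 0) = 0, max(29, 0) = 29
Node 0 (S = 80): V_0 = 1/1.1·[0.7500·0.0000 + 0.2500·29.0000] = 6.5909

£6.59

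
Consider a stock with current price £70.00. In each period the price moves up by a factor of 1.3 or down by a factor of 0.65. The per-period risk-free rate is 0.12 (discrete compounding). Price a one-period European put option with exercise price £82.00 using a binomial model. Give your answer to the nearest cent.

£9.02

Risk-neutral probability p = (1 + 0.12 − 0.65)/(1.3 − 0.65) = 0.4700/0.6500 = 0.7231
Terminal stock prices: S_u = 91, S_d = 45.5
Terminal payoffs (K − S): max(-9, 0) = 0, max(36.5, 0) = 36.5
Node 0 (S = 70): V_0 = 1/1.12·[0.7231·0.0000 + 0.2769·36.5000] = 9.0247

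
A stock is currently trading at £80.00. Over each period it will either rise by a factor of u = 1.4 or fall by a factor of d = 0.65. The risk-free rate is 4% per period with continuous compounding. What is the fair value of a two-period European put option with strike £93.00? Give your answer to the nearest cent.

£21.84

Risk-neutral probability p = (e^0.04 − 0.65)/(1.4 − 0.65) = 0.3908/0.7500 = 0.5211
Terminal stock prices: S_uu = 156.8, S_ud = 72.8, S_dd = 33.8
Terminal payoffs (K − S): max(-63.8, 0) = 0, max(20.2, 0) = 20.2, max(59.2, 0) = 59.2
Node u (S = 112): V_u = e^(−0.04)·[0.5211·0.0000 + 0.4789·20.2000] = 9.2948
Node d (S = 52): V_d = e^(−0.04)·[0.5211·20.2000 + 0.4789·59.2000] = 37.3534
Node 0 (S = 80): V_0 = e^(−0.04)·[0.5211·9.2948 + 0.4789·37.3534] = 21.8413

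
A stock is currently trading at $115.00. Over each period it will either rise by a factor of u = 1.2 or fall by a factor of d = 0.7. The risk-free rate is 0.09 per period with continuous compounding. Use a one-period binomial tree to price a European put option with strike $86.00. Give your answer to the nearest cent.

$1.06

Risk-neutral probability p = (e^0.09 − 0.7)/(1.2 − 0.7) = 0.3942/0.5000 = 0.7883
Terminal stock prices: S_u = 138, S_d = 80.5
Terminal payoffs (K − S): max(-52, 0) = 0, max(5.5, 0) = 5.5
Node 0 (S = 115): V_0 = e^(−0.09)·[0.7883·0.0000 + 0.2117·5.5000] = 1.0639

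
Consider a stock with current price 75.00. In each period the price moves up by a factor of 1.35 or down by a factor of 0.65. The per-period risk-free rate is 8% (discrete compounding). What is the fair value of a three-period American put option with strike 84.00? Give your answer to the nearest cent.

16.28

Risk-neutral probability p = (1 + 0.08 − 0.65)/(1.35 − 0.65) = 0.4300/0.7000 = 0.6143
Terminal stock prices: S_uuu = 184.5, S_uud = 88.85, S_udd = 42.78, S_ddd = 20.6
Terminal payoffs (K − S): max(-100.5, 0) = 0, max(-4.847, 0) = 0, max(41.22, 0) = 41.22, max(63.4, 0) = 63.4
Node uu (S = 136.7): continuation = 1/1.08·[0.6143·0.0000 + 0.3857·0.0000] = 0.0000; exercise value = 0.0000 ≤ continuation, so V_uu = 0.0000
Node ud (S = 65.81): continuation = 1/1.08·[0.6143·0.0000 + 0.3857·41.2219] = 14.7221; exercise value = 18.1875 > continuation, so V_ud = 18.1875 (exercise)
Node dd (S = 31.69): continuation = 1/1.08·[0.6143·41.2219 + 0.3857·63.4031] = 46.0903; exercise value = 52.3125 > continuation, so V_dd = 52.3125 (exercise)
Node u (S = 101.2): continuation = 1/1.08·[0.6143·0.0000 + 0.3857·18.1875] = 6.4955; exercise value = 0.0000 ≤ continuation, so V_u = 6.4955
Node d (S = 48.75): continuation = 1/1.08·[0.6143·18.1875 + 0.3857·52.3125] = 29.0278; exercise value = 35.2500 > continuation, so V_d = 35.2500 (exercise)
Node 0 (S = 75): continuation = 1/1.08·[0.6143·6.4955 + 0.3857·35.2500] = 16.2838; exercise value = 9.0000 ≤ continuation, so V_0 = 16.2838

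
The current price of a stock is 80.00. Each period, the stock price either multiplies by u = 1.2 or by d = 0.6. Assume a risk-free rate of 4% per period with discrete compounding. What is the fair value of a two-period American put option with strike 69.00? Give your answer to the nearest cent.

7.45

Risk-neutral probability p = (1 + 0.04 − 0.6)/(1.2 − 0.6) = 0.4400/0.6000 = 0.7333
Terminal stock prices: S_uu = 115.2, S_ud = 57.6, S_dd = 28.8
Terminal payoffs (K − S): max(-46.2, 0) = 0, max(11.4, 0) = 11.4, max(40.2, 0) = 40.2
Node u (S = 96): continuation = 1/1.04·[0.7333·0.0000 + 0.2667·11.4000] = 2.9231; exercise value = 0.0000 ≤ continuation, so V_u = 2.9231
Node d (S = 48): continuation = 1/1.04·[0.7333·11.4000 + 0.2667·40.2000] = 18.3462; exercise value = 21.0000 > continuation, so V_d = 21.0000 (exercise)
Node 0 (S = 80): continuation = 1/1.04·[0.7333·2.9231 + 0.2667·21.0000] = 7.4458; exercise value = 0.0000 ≤ continuation, so V_0 = 7.4458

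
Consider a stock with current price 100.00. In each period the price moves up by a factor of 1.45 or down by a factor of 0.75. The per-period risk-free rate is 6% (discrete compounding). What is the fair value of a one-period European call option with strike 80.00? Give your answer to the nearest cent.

27.16

Risk-neutral probability p = (1 + 0.06 − 0.75)/(1.45 − 0.75) = 0.3100/0.7000 = 0.4429
Terminal stock prices: S_u = 145, S_d = 75
Terminal payoffs (S − K): max(65, 0) = 65, max(-5, 0) = 0
Node 0 (S = 100): V_0 = 1/1.06·[0.4429·65.0000 + 0.5571·0.0000] = 27.1563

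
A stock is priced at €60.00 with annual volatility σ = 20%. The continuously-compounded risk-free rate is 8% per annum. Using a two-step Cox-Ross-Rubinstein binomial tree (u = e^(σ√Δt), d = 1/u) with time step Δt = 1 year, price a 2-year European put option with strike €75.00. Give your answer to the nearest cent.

€9.25

CRR parameters: u = e^(σ√Δt) = e^(0.2·√1) = 1.2214, d = 1/u = 0.8187
Per-period rate: rΔt = 0.08·1 = 0.08, so R = e^0.08 = 1.0833
Risk-neutral probability p = (e^0.08 − 0.8187)/(1.2214 − 0.8187) = 0.2646/0.4027 = 0.6570
Terminal stock prices: S_uu = 89.51, S_ud = 60, S_dd = 40.22
Terminal payoffs (K − S): max(-14.51, 0) = 0, max(15, 0) = 15, max(34.78, 0) = 34.78
Node u (S = 73.28): V_u = e^(−0.08)·[0.6570·0.0000 + 0.3430·15.0000] = 4.7494
Node d (S = 49.12): V_d = e^(−0.08)·[0.6570·15.0000 + 0.3430·34.7808] = 20.1099
Node 0 (S = 60): V_0 = e^(−0.08)·[0.6570·4.7494 + 0.3430·20.1099] = 9.2478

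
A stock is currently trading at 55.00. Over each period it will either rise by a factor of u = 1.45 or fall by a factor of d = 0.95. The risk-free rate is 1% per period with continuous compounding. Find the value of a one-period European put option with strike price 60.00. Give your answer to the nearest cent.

Risk-neutral probability p = (e^0.01 − 0.95)/(1.45 − 0.95) = 0.0601/0.5000 = 0.1201
Terminal stock prices: S_u = 79.75, S_d = 52.25
Terminal payoffs (K − S): max(-19.75, 0) = 0, max(7.75, 0) = 7.75
Node 0 (S = 55): V_0 = e^(−0.01)·[0.1201·0.0000 + 0.8799·7.7500] = 6.7514

6.75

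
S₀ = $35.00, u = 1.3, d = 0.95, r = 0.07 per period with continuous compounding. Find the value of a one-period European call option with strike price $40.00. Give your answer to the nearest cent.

$1.79

Risk-neutral probability p = (e^0.07 − 0.95)/(1.3 − 0.95) = 0.1225/0.3500 = 0.3500
Terminal stock prices: S_u = 45.5, S_d = 33.25
Terminal payoffs (S − K): max(5.5, 0) = 5.5, max(-6.75, 0) = 0
Node 0 (S = 35): V_0 = e^(−0.07)·[0.3500·5.5000 + 0.6500·0.0000] = 1.7950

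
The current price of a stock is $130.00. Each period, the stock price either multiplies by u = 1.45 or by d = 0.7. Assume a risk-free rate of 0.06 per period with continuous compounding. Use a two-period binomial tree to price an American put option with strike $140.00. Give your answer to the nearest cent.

$25.67

Risk-neutral probability p = (e^0.06 − 0.7)/(1.45 − 0.7) = 0.3618/0.7500 = 0.4824
Terminal stock prices: S_uu = 273.3, S_ud = 131.9, S_dd = 63.7
Terminal payoffs (K − S): max(-133.3, 0) = 0, max(8.05, 0) = 8.05, max(76.3, 0) = 76.3
Node u (S = 188.5): continuation = e^(−0.06)·[0.4824·0.0000 + 0.5176·8.0500] = 3.9237; exercise value = 0.0000 ≤ continuation, so V_u = 3.9237
Node d (S = 91): continuation = e^(−0.06)·[0.4824·8.0500 + 0.5176·76.3000] = 40.8470; exercise value = 49.0000 > continuation, so V_d = 49.0000 (exercise)
Node 0 (S = 130): continuation = e^(−0.06)·[0.4824·3.9237 + 0.5176·49.0000] = 25.6659; exercise value = 10.0000 ≤ continuation, so V_0 = 25.6659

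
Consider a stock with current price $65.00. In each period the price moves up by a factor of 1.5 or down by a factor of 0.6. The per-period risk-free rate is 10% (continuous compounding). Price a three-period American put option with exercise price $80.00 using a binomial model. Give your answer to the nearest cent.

Risk-neutral probability p = (e^0.1 − 0.6)/(1.5 − 0.6) = 0.5052/0.9000 = 0.5613
Terminal stock prices: S_uuu = 219.4, S_uud = 87.75, S_udd = 35.1, S_ddd = 14.04
Terminal payoffs (K − S): max(-139.4, 0) = 0, max(-7.75, 0) = 0, max(44.9, 0) = 44.9, max(65.96, 0) = 65.96
Node uu (S = 146.2): continuation = e^(−0.1)·[0.5613·0.0000 + 0.4387·0.0000] = 0.0000; exercise value = 0.0000 ≤ continuation, so V_uu = 0.0000
Node ud (S = 58.5): continuation = e^(−0.1)·[0.5613·0.0000 + 0.4387·44.9000] = 17.8231; exercise value = 21.5000 > continuation, so V_ud = 21.5000 (exercise)
Node dd (S = 23.4): continuation = e^(−0.1)·[0.5613·44.9000 + 0.4387·65.9600] = 48.9870; exercise value = 56.6000 > continuation, so V_dd = 56.6000 (exercise)
Node u (S = 97.5): continuation = e^(−0.1)·[0.5613·0.0000 + 0.4387·21.5000] = 8.5345; exercise value = 0.0000 ≤ continuation, so V_u = 8.5345
Node d (S = 39): continuation = e^(−0.1)·[0.5613·21.5000 + 0.4387·56.6000] = 33.3870; exercise value = 41.0000 > continuation, so V_d = 41.0000 (exercise)
Node 0 (S = 65): continuation = e^(−0.1)·[0.5613·8.5345 + 0.4387·41.0000] = 20.6095; exercise value = 15.0000 ≤ continuation, so V_0 = 20.6095

$20.61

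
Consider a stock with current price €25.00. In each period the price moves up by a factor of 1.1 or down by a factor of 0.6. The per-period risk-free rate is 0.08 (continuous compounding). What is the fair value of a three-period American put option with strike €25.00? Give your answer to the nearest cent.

€0.71

Risk-neutral probability p = (e^0.08 − 0.6)/(1.1 − 0.6) = 0.4833/0.5000 = 0.9666
Terminal stock prices: S_uuu = 33.28, S_uud = 18.15, S_udd = 9.9, S_ddd = 5.4
Terminal payoffs (K − S): max(-8.275, 0) = 0, max(6.85, 0) = 6.85, max(15.1, 0) = 15.1, max(19.6, 0) = 19.6
Node uu (S = 30.25): continuation = e^(−0.08)·[0.9666·0.0000 + 0.0334·6.8500] = 0.2114; exercise value = 0.0000 ≤ continuation, so V_uu = 0.2114
Node ud (S = 16.5): continuation = e^(−0.08)·[0.9666·6.8500 + 0.0334·15.1000] = 6.5779; exercise value = 8.5000 > continuation, so V_ud = 8.5000 (exercise)
Node dd (S = 9): continuation = e^(−0.08)·[0.9666·15.1000 + 0.0334·19.6000] = 14.0779; exercise value = 16.0000 > continuation, so V_dd = 16.0000 (exercise)
Node u (S = 27.5): continuation = e^(−0.08)·[0.9666·0.2114 + 0.0334·8.5000] = 0.4509; exercise value = 0.0000 ≤ continuation, so V_u = 0.4509
Node d (S = 15): continuation = e^(−0.08)·[0.9666·8.5000 + 0.0334·16.0000] = 8.0779; exercise value = 10.0000 > continuation, so V_d = 10.0000 (exercise)
Node 0 (S = 25): continuation = e^(−0.08)·[0.9666·0.4509 + 0.0334·10.0000] = 0.7109; exercise value = 0.0000 ≤ continuation, so V_0 = 0.7109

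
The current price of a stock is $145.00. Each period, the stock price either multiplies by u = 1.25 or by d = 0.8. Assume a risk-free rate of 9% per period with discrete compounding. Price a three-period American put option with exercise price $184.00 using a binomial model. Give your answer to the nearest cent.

$39.00

Risk-neutral probability p = (1 + 0.09 − 0.8)/(1.25 − 0.8) = 0.2900/0.4500 = 0.6444
Terminal stock prices: S_uuu = 283.2, S_uud = 181.2, S_udd = 116, S_ddd = 74.24
Terminal payoffs (K − S): max(-99.2, 0) = 0, max(2.75, 0) = 2.75, max(68, 0) = 68, max(109.8, 0) = 109.8
Node uu (S = 226.6): continuation = 1/1.09·[0.6444·0.0000 + 0.3556·2.7500] = 0.8970; exercise value = 0.0000 ≤ continuation, so V_uu = 0.8970
Node ud (S = 145): continuation = 1/1.09·[0.6444·2.7500 + 0.3556·68.0000] = 23.8073; exercise value = 39.0000 > continuation, so V_ud = 39.0000 (exercise)
Node dd (S = 92.8): continuation = 1/1.09·[0.6444·68.0000 + 0.3556·109.7600] = 76.0073; exercise value = 91.2000 > continuation, so V_dd = 91.2000 (exercise)
Node u (S = 181.2): continuation = 1/1.09·[0.6444·0.8970 + 0.3556·39.0000] = 13.2521; exercise value = 2.7500 ≤ continuation, so V_u = 13.2521
Node d (S = 116): continuation = 1/1.09·[0.6444·39.0000 + 0.3556·91.2000] = 52.8073; exercise value = 68.0000 > continuation, so V_d = 68.0000 (exercise)
Node 0 (S = 145): continuation = 1/1.09·[0.6444·13.2521 + 0.3556·68.0000] = 30.0165; exercise value = 39.0000 > continuation, so V_0 = 39.0000 (exercise)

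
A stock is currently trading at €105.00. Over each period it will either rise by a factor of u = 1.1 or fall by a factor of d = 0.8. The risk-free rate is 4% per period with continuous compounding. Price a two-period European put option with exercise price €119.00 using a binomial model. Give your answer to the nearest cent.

Risk-neutral probability p = (e^0.04 − 0.8)/(1.1 − 0.8) = 0.2408/0.3000 = 0.8027
Terminal stock prices: S_uu = 127.1, S_ud = 92.4, S_dd = 67.2
Terminal payoffs (K − S): max(-8.05, 0) = 0, max(26.6, 0) = 26.6, max(51.8, 0) = 51.8
Node u (S = 115.5): V_u = e^(−0.04)·[0.8027·0.0000 + 0.1973·26.6000] = 5.0423
Node d (S = 84): V_d = e^(−0.04)·[0.8027·26.6000 + 0.1973·51.8000] = 30.3339
Node 0 (S = 105): V_0 = e^(−0.04)·[0.8027·5.0423 + 0.1973·30.3339] = 9.6389

€9.64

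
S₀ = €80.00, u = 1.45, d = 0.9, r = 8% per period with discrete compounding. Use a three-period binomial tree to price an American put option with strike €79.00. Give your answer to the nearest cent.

€5.51

Risk-neutral probability p = (1 + 0.08 − 0.9)/(1.45 − 0.9) = 0.1800/0.5500 = 0.3273
Terminal stock prices: S_uuu = 243.9, S_uud = 151.4, S_udd = 93.96, S_ddd = 58.32
Terminal payoffs (K − S): max(-164.9, 0) = 0, max(-72.38, 0) = 0, max(-14.96, 0) = 0, max(20.68, 0) = 20.68
Node uu (S = 168.2): continuation = 1/1.08·[0.3273·0.0000 + 0.6727·0.0000] = 0.0000; exercise value = 0.0000 ≤ continuation, so V_uu = 0.0000
Node ud (S = 104.4): continuation = 1/1.08·[0.3273·0.0000 + 0.6727·0.0000] = 0.0000; exercise value = 0.0000 ≤ continuation, so V_ud = 0.0000
Node dd (S = 64.8): continuation = 1/1.08·[0.3273·0.0000 + 0.6727·20.6800] = 12.8815; exercise value = 14.2000 > continuation, so V_dd = 14.2000 (exercise)
Node u (S = 116): continuation = 1/1.08·[0.3273·0.0000 + 0.6727·0.0000] = 0.0000; exercise value = 0.0000 ≤ continuation, so V_u = 0.0000
Node d (S = 72): continuation = 1/1.08·[0.3273·0.0000 + 0.6727·14.2000] = 8.8451; exercise value = 7.0000 ≤ continuation, so V_d = 8.8451
Node 0 (S = 80): continuation = 1/1.08·[0.3273·0.0000 + 0.6727·8.8451] = 5.5096; exercise value = 0.0000 ≤ continuation, so V_0 = 5.5096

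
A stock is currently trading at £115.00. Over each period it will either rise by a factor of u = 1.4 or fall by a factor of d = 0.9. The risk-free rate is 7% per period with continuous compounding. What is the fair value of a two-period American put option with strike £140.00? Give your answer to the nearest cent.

£25.00

Risk-neutral probability p = (e^0.07 − 0.9)/(1.4 − 0.9) = 0.1725/0.5000 = 0.3450
Terminal stock prices: S_uu = 225.4, S_ud = 144.9, S_dd = 93.15
Terminal payoffs (K − S): max(-85.4, 0) = 0, max(-4.9, 0) = 0, max(46.85, 0) = 46.85
Node u (S = 161): continuation = e^(−0.07)·[0.3450·0.0000 + 0.6550·0.0000] = 0.0000; exercise value = 0.0000 ≤ continuation, so V_u = 0.0000
Node d (S = 103.5): continuation = e^(−0.07)·[0.3450·0.0000 + 0.6550·46.8500] = 28.6114; exercise value = 36.5000 > continuation, so V_d = 36.5000 (exercise)
Node 0 (S = 115): continuation = e^(−0.07)·[0.3450·0.0000 + 0.6550·36.5000] = 22.2906; exercise value = 25.0000 > continuation, so V_0 = 25.0000 (exercise)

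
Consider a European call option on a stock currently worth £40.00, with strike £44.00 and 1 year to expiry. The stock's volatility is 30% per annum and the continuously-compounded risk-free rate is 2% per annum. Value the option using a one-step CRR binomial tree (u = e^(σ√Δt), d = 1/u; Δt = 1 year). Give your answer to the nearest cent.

£4.49

CRR parameters: u = e^(σ√Δt) = e^(0.3·√1) = 1.3499, d = 1/u = 0.7408
Per-period rate: rΔt = 0.02·1 = 0.02, so R = e^0.02 = 1.0202
Risk-neutral probability p = (e^0.02 − 0.7408)/(1.3499 − 0.7408) = 0.2794/0.6090 = 0.4587
Terminal stock prices: S_u = 53.99, S_d = 29.63
Terminal payoffs (S − K): max(9.994, 0) = 9.994, max(-14.37, 0) = 0
Node 0 (S = 40): V_0 = e^(−0.02)·[0.4587·9.9944 + 0.5413·0.0000] = 4.4939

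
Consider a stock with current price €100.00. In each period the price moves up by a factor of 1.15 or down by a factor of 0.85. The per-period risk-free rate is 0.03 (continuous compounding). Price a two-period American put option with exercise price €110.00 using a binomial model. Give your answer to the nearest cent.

€12.43

Risk-neutral probability p = (e^0.03 − 0.85)/(1.15 − 0.85) = 0.1805/0.3000 = 0.6015
Terminal stock prices: S_uu = 132.2, S_ud = 97.75, S_dd = 72.25
Terminal payoffs (K − S): max(-22.25, 0) = 0, max(12.25, 0) = 12.25, max(37.75, 0) = 37.75
Node u (S = 115): continuation = e^(−0.03)·[0.6015·0.0000 + 0.3985·12.2500] = 4.7372; exercise value = 0.0000 ≤ continuation, so V_u = 4.7372
Node d (S = 85): continuation = e^(−0.03)·[0.6015·12.2500 + 0.3985·37.7500] = 21.7490; exercise value = 25.0000 > continuation, so V_d = 25.0000 (exercise)
Node 0 (S = 100): continuation = e^(−0.03)·[0.6015·4.7372 + 0.3985·25.0000] = 12.4330; exercise value = 10.0000 ≤ continuation, so V_0 = 12.4330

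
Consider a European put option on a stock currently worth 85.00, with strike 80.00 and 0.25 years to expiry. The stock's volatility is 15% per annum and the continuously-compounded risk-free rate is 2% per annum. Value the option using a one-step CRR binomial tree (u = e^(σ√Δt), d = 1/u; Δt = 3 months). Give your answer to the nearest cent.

CRR parameters: u = e^(σ√Δt) = e^(0.15·√0.25) = 1.0779, d = 1/u = 0.9277
Per-period rate: rΔt = 0.02·0.25 = 0.005, so R = e^0.005 = 1.0050
Risk-neutral probability p = (e^0.005 − 0.9277)/(1.0779 − 0.9277) = 0.0773/0.1501 = 0.5146
Terminal stock prices: S_u = 91.62, S_d = 78.86
Terminal payoffs (K − S): max(-11.62, 0) = 0, max(1.142, 0) = 1.142
Node 0 (S = 85): V_0 = e^(−0.005)·[0.5146·0.0000 + 0.4854·1.1418] = 0.5514

0.55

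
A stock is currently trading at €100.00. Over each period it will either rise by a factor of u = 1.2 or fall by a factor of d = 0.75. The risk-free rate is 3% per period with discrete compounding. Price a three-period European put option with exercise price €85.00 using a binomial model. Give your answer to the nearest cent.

Risk-neutral probability p = (1 + 0.03 − 0.75)/(1.2 − 0.75) = 0.2800/0.4500 = 0.6222
Terminal stock prices: S_uuu = 172.8, S_uud = 108, S_udd = 67.5, S_ddd = 42.19
Terminal payoffs (K − S): max(-87.8, 0) = 0, max(-23, 0) = 0, max(17.5, 0) = 17.5, max(42.81, 0) = 42.81
Node uu (S = 144): V_uu = 1/1.03·[0.6222·0.0000 + 0.3778·0.0000] = 0.0000
Node ud (S = 90): V_ud = 1/1.03·[0.6222·0.0000 + 0.3778·17.5000] = 6.4186
Node dd (S = 56.25): V_dd = 1/1.03·[0.6222·17.5000 + 0.3778·42.8125] = 26.2743
Node u (S = 120): V_u = 1/1.03·[0.6222·0.0000 + 0.3778·6.4186] = 2.3542
Node d (S = 75): V_d = 1/1.03·[0.6222·6.4186 + 0.3778·26.2743] = 13.5142
Node 0 (S = 100): V_0 = 1/1.03·[0.6222·2.3542 + 0.3778·13.5142] = 6.3788

€6.38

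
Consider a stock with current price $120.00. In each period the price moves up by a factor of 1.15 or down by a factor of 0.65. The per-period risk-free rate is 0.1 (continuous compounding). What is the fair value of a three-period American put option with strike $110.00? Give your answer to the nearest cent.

Risk-neutral probability p = (e^0.1 − 0.65)/(1.15 − 0.65) = 0.4552/0.5000 = 0.9103
Terminal stock prices: S_uuu = 182.5, S_uud = 103.2, S_udd = 58.31, S_ddd = 32.95
Terminal payoffs (K − S): max(-72.5, 0) = 0, max(6.845, 0) = 6.845, max(51.69, 0) = 51.69, max(77.05, 0) = 77.05
Node uu (S = 158.7): continuation = e^(−0.1)·[0.9103·0.0000 + 0.0897·6.8450] = 0.5553; exercise value = 0.0000 ≤ continuation, so V_uu = 0.5553
Node ud (S = 89.7): continuation = e^(−0.1)·[0.9103·6.8450 + 0.0897·51.6950] = 9.8321; exercise value = 20.3000 > continuation, so V_ud = 20.3000 (exercise)
Node dd (S = 50.7): continuation = e^(−0.1)·[0.9103·51.6950 + 0.0897·77.0450] = 48.8321; exercise value = 59.3000 > continuation, so V_dd = 59.3000 (exercise)
Node u (S = 138): continuation = e^(−0.1)·[0.9103·0.5553 + 0.0897·20.3000] = 2.1043; exercise value = 0.0000 ≤ continuation, so V_u = 2.1043
Node d (S = 78): continuation = e^(−0.1)·[0.9103·20.3000 + 0.0897·59.3000] = 21.5321; exercise value = 32.0000 > continuation, so V_d = 32.0000 (exercise)
Node 0 (S = 120): continuation = e^(−0.1)·[0.9103·2.1043 + 0.0897·32.0000] = 4.3293; exercise value = 0.0000 ≤ continuation, so V_0 = 4.3293

$4.33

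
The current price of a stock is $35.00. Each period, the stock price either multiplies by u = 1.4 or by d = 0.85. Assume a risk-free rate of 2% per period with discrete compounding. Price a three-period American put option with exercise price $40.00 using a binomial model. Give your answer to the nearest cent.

Risk-neutral probability p = (1 + 0.02 − 0.85)/(1.4 − 0.85) = 0.1700/0.5500 = 0.3091
Terminal stock prices: S_uuu = 96.04, S_uud = 58.31, S_udd = 35.4, S_ddd = 21.49
Terminal payoffs (K − S): max(-56.04, 0) = 0, max(-18.31, 0) = 0, max(4.598, 0) = 4.598, max(18.51, 0) = 18.51
Node uu (S = 68.6): continuation = 1/1.02·[0.3091·0.0000 + 0.6909·0.0000] = 0.0000; exercise value = 0.0000 ≤ continuation, so V_uu = 0.0000
Node ud (S = 41.65): continuation = 1/1.02·[0.3091·0.0000 + 0.6909·4.5975] = 3.1142; exercise value = 0.0000 ≤ continuation, so V_ud = 3.1142
Node dd (S = 25.29): continuation = 1/1.02·[0.3091·4.5975 + 0.6909·18.5056] = 13.9282; exercise value = 14.7125 > continuation, so V_dd = 14.7125 (exercise)
Node u (S = 49): continuation = 1/1.02·[0.3091·0.0000 + 0.6909·3.1142] = 2.1094; exercise value = 0.0000 ≤ continuation, so V_u = 2.1094
Node d (S = 29.75): continuation = 1/1.02·[0.3091·3.1142 + 0.6909·14.7125] = 10.9094; exercise value = 10.2500 ≤ continuation, so V_d = 10.9094
Node 0 (S = 35): continuation = 1/1.02·[0.3091·2.1094 + 0.6909·10.9094] = 8.0288; exercise value = 5.0000 ≤ continuation, so V_0 = 8.0288

$8.03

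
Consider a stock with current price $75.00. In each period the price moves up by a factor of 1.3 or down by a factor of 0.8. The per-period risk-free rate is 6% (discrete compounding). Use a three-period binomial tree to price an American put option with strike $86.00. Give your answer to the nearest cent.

Risk-neutral probability p = (1 + 0.06 − 0.8)/(1.3 − 0.8) = 0.2600/0.5000 = 0.5200
Terminal stock prices: S_uuu = 164.8, S_uud = 101.4, S_udd = 62.4, S_ddd = 38.4
Terminal payoffs (K − S): max(-78.78, 0) = 0, max(-15.4, 0) = 0, max(23.6, 0) = 23.6, max(47.6, 0) = 47.6
Node uu (S = 126.8): continuation = 1/1.06·[0.5200·0.0000 + 0.4800·0.0000] = 0.0000; exercise value = 0.0000 ≤ continuation, so V_uu = 0.0000
Node ud (S = 78): continuation = 1/1.06·[0.5200·0.0000 + 0.4800·23.6000] = 10.6868; exercise value = 8.0000 ≤ continuation, so V_ud = 10.6868
Node dd (S = 48): continuation = 1/1.06·[0.5200·23.6000 + 0.4800·47.6000] = 33.1321; exercise value = 38.0000 > continuation, so V_dd = 38.0000 (exercise)
Node u (S = 97.5): continuation = 1/1.06·[0.5200·0.0000 + 0.4800·10.6868] = 4.8393; exercise value = 0.0000 ≤ continuation, so V_u = 4.8393
Node d (S = 60): continuation = 1/1.06·[0.5200·10.6868 + 0.4800·38.0000] = 22.4501; exercise value = 26.0000 > continuation, so V_d = 26.0000 (exercise)
Node 0 (S = 75): continuation = 1/1.06·[0.5200·4.8393 + 0.4800·26.0000] = 14.1476; exercise value = 11.0000 ≤ continuation, so V_0 = 14.1476

$14.15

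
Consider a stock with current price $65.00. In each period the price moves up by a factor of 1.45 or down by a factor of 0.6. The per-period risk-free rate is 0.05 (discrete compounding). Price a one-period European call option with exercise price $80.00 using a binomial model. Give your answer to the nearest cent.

$7.18

Risk-neutral probability p = (1 + 0.05 − 0.6)/(1.45 − 0.6) = 0.4500/0.8500 = 0.5294
Terminal stock prices: S_u = 94.25, S_d = 39
Terminal payoffs (S − K): max(14.25, 0) = 14.25, max(-41, 0) = 0
Node 0 (S = 65): V_0 = 1/1.05·[0.5294·14.2500 + 0.4706·0.0000] = 7.1849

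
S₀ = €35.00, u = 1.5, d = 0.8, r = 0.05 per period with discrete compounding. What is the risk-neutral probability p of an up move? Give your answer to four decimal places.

Risk-neutral probability p = (1 + 0.05 − 0.8)/(1.5 − 0.8) = 0.2500/0.7000 = 0.3571

p = 0.3571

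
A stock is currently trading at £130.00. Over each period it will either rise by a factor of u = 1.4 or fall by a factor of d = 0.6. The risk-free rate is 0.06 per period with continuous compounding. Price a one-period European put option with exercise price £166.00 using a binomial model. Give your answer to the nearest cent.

Risk-neutral probability p = (e^0.06 − 0.6)/(1.4 − 0.6) = 0.4618/0.8000 = 0.5773
Terminal stock prices: S_u = 182, S_d = 78
Terminal payoffs (K − S): max(-16, 0) = 0, max(88, 0) = 88
Node 0 (S = 130): V_0 = e^(−0.06)·[0.5773·0.0000 + 0.4227·88.0000] = 35.0317

£35.03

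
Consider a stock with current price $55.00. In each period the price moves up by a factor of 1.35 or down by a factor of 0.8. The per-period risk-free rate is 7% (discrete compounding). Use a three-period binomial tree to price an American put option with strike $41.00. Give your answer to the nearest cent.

Risk-neutral probability p = (1 + 0.07 − 0.8)/(1.35 − 0.8) = 0.2700/0.5500 = 0.4909
Terminal stock prices: S_uuu = 135.3, S_uud = 80.19, S_udd = 47.52, S_ddd = 28.16
Terminal payoffs (K − S): max(-94.32, 0) = 0, max(-39.19, 0) = 0, max(-6.52, 0) = 0, max(12.84, 0) = 12.84
Node uu (S = 100.2): continuation = 1/1.07·[0.4909·0.0000 + 0.5091·0.0000] = 0.0000; exercise value = 0.0000 ≤ continuation, so V_uu = 0.0000
Node ud (S = 59.4): continuation = 1/1.07·[0.4909·0.0000 + 0.5091·0.0000] = 0.0000; exercise value = 0.0000 ≤ continuation, so V_ud = 0.0000
Node dd (S = 35.2): continuation = 1/1.07·[0.4909·0.0000 + 0.5091·12.8400] = 6.1091; exercise value = 5.8000 ≤ continuation, so V_dd = 6.1091
Node u (S = 74.25): continuation = 1/1.07·[0.4909·0.0000 + 0.5091·0.0000] = 0.0000; exercise value = 0.0000 ≤ continuation, so V_u = 0.0000
Node d (S = 44): continuation = 1/1.07·[0.4909·0.0000 + 0.5091·6.1091] = 2.9066; exercise value = 0.0000 ≤ continuation, so V_d = 2.9066
Node 0 (S = 55): continuation = 1/1.07·[0.4909·0.0000 + 0.5091·2.9066] = 1.3829; exercise value = 0.0000 ≤ continuation, so V_0 = 1.3829

$1.38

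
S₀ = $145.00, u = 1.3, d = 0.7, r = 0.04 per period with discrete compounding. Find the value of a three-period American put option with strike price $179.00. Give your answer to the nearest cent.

Risk-neutral probability p = (1 + 0.04 − 0.7)/(1.3 − 0.7) = 0.3400/0.6000 = 0.5667
Terminal stock prices: S_uuu = 318.6, S_uud = 171.5, S_udd = 92.36, S_ddd = 49.73
Terminal payoffs (K − S): max(-139.6, 0) = 0, max(7.465, 0) = 7.465, max(86.64, 0) = 86.64, max(129.3, 0) = 129.3
Node uu (S = 245.1): continuation = 1/1.04·[0.5667·0.0000 + 0.4333·7.4650] = 3.1104; exercise value = 0.0000 ≤ continuation, so V_uu = 3.1104
Node ud (S = 131.9): continuation = 1/1.04·[0.5667·7.4650 + 0.4333·86.6350] = 40.1654; exercise value = 47.0500 > continuation, so V_ud = 47.0500 (exercise)
Node dd (S = 71.05): continuation = 1/1.04·[0.5667·86.6350 + 0.4333·129.2650] = 101.0654; exercise value = 107.9500 > continuation, so V_dd = 107.9500 (exercise)
Node u (S = 188.5): continuation = 1/1.04·[0.5667·3.1104 + 0.4333·47.0500] = 21.2989; exercise value = 0.0000 ≤ continuation, so V_u = 21.2989
Node d (S = 101.5): continuation = 1/1.04·[0.5667·47.0500 + 0.4333·107.9500] = 70.6154; exercise value = 77.5000 > continuation, so V_d = 77.5000 (exercise)
Node 0 (S = 145): continuation = 1/1.04·[0.5667·21.2989 + 0.4333·77.5000] = 43.8969; exercise value = 34.0000 ≤ continuation, so V_0 = 43.8969

$43.90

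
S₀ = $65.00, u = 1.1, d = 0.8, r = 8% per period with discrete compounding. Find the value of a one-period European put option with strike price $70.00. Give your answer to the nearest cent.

Risk-neutral probability p = (1 + 0.08 − 0.8)/(1.1 − 0.8) = 0.2800/0.3000 = 0.9333
Terminal stock prices: S_u = 71.5, S_d = 52
Terminal payoffs (K − S): max(-1.5, 0) = 0, max(18, 0) = 18
Node 0 (S = 65): V_0 = 1/1.08·[0.9333·0.0000 + 0.0667·18.0000] = 1.1111

$1.11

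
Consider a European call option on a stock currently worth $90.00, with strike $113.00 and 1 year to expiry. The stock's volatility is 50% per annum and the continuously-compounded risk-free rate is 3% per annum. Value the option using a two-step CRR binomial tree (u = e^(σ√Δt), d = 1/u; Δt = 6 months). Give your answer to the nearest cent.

CRR parameters: u = e^(σ√Δt) = e^(0.5·√0.5) = 1.4241, d = 1/u = 0.7022
Per-period rate: rΔt = 0.03·0.5 = 0.015, so R = e^0.015 = 1.0151
Risk-neutral probability p = (e^0.015 − 0.7022)/(1.4241 − 0.7022) = 0.3129/0.7219 = 0.4335
Terminal stock prices: S_uu = 182.5, S_ud = 90, S_dd = 44.38
Terminal payoffs (S − K): max(69.53, 0) = 69.53, max(-23, 0) = 0, max(-68.62, 0) = 0
Node u (S = 128.2): V_u = e^(−0.015)·[0.4335·69.5303 + 0.5665·0.0000] = 29.6896
Node d (S = 63.2): V_d = e^(−0.015)·[0.4335·0.0000 + 0.5665·0.0000] = 0.0000
Node 0 (S = 90): V_0 = e^(−0.015)·[0.4335·29.6896 + 0.5665·0.0000] = 12.6775

$12.68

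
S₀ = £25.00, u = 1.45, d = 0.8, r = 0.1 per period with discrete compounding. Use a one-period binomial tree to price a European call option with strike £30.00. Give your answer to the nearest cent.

£2.62

Risk-neutral probability p = (1 + 0.1 − 0.8)/(1.45 − 0.8) = 0.3000/0.6500 = 0.4615
Terminal stock prices: S_u = 36.25, S_d = 20
Terminal payoffs (S − K): max(6.25, 0) = 6.25, max(-10, 0) = 0
Node 0 (S = 25): V_0 = 1/1.1·[0.4615·6.2500 + 0.5385·0.0000] = 2.6224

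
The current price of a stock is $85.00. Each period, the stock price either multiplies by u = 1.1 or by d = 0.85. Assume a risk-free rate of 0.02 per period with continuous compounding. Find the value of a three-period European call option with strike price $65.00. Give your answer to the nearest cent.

$24.18

Risk-neutral probability p = (e^0.02 − 0.85)/(1.1 − 0.85) = 0.1702/0.2500 = 0.6808
Terminal stock prices: S_uuu = 113.1, S_uud = 87.42, S_udd = 67.55, S_ddd = 52.2
Terminal payoffs (S − K): max(48.14, 0) = 48.14, max(22.42, 0) = 22.42, max(2.554, 0) = 2.554, max(-12.8, 0) = 0
Node uu (S = 102.9): V_uu = e^(−0.02)·[0.6808·48.1350 + 0.3192·22.4225] = 39.1371
Node ud (S = 79.48): V_ud = e^(−0.02)·[0.6808·22.4225 + 0.3192·2.5538] = 15.7621
Node dd (S = 61.41): V_dd = e^(−0.02)·[0.6808·2.5538 + 0.3192·0.0000] = 1.7042
Node u (S = 93.5): V_u = e^(−0.02)·[0.6808·39.1371 + 0.3192·15.7621] = 31.0487
Node d (S = 72.25): V_d = e^(−0.02)·[0.6808·15.7621 + 0.3192·1.7042] = 11.0516
Node 0 (S = 85): V_0 = e^(−0.02)·[0.6808·31.0487 + 0.3192·11.0516] = 24.1773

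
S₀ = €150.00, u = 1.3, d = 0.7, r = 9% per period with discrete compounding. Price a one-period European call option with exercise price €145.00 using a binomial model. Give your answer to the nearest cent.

€29.82

Risk-neutral probability p = (1 + 0.09 − 0.7)/(1.3 − 0.7) = 0.3900/0.6000 = 0.6500
Terminal stock prices: S_u = 195, S_d = 105
Terminal payoffs (S − K): max(50, 0) = 50, max(-40, 0) = 0
Node 0 (S = 150): V_0 = 1/1.09·[0.6500·50.0000 + 0.3500·0.0000] = 29.8165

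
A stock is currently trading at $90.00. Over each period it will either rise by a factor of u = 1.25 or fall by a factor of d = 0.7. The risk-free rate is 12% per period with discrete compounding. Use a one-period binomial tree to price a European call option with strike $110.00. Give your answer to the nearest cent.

Risk-neutral probability p = (1 + 0.12 − 0.7)/(1.25 − 0.7) = 0.4200/0.5500 = 0.7636
Terminal stock prices: S_u = 112.5, S_d = 63
Terminal payoffs (S − K): max(2.5, 0) = 2.5, max(-47, 0) = 0
Node 0 (S = 90): V_0 = 1/1.12·[0.7636·2.5000 + 0.2364·0.0000] = 1.7045

$1.70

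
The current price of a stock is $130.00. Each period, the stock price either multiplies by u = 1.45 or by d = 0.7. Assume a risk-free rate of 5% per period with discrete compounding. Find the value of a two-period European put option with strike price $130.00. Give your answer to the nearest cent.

Risk-neutral probability p = (1 + 0.05 − 0.7)/(1.45 − 0.7) = 0.3500/0.7500 = 0.4667
Terminal stock prices: S_uu = 273.3, S_ud = 131.9, S_dd = 63.7
Terminal payoffs (K − S): max(-143.3, 0) = 0, max(-1.95, 0) = 0, max(66.3, 0) = 66.3
Node u (S = 188.5): V_u = 1/1.05·[0.4667·0.0000 + 0.5333·0.0000] = 0.0000
Node d (S = 91): V_d = 1/1.05·[0.4667·0.0000 + 0.5333·66.3000] = 33.6762
Node 0 (S = 130): V_0 = 1/1.05·[0.4667·0.0000 + 0.5333·33.6762] = 17.1054

$17.11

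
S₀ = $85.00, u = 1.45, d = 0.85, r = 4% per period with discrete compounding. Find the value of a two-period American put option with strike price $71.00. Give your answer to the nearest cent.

$4.14

Risk-neutral probability p = (1 + 0.04 − 0.85)/(1.45 − 0.85) = 0.1900/0.6000 = 0.3167
Terminal stock prices: S_uu = 178.7, S_ud = 104.8, S_dd = 61.41
Terminal payoffs (K − S): max(-107.7, 0) = 0, max(-33.76, 0) = 0, max(9.588, 0) = 9.588
Node u (S = 123.2): continuation = 1/1.04·[0.3167·0.0000 + 0.6833·0.0000] = 0.0000; exercise value = 0.0000 ≤ continuation, so V_u = 0.0000
Node d (S = 72.25): continuation = 1/1.04·[0.3167·0.0000 + 0.6833·9.5875] = 6.2995; exercise value = 0.0000 ≤ continuation, so V_d = 6.2995
Node 0 (S = 85): continuation = 1/1.04·[0.3167·0.0000 + 0.6833·6.2995] = 4.1391; exercise value = 0.0000 ≤ continuation, so V_0 = 4.1391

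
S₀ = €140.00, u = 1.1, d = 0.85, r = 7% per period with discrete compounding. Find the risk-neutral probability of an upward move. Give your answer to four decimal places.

Risk-neutral probability p = (1 + 0.07 − 0.85)/(1.1 − 0.85) = 0.2200/0.2500 = 0.8800

p = 0.8800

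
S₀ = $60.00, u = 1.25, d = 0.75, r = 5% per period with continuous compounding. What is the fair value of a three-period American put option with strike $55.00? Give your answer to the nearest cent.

Risk-neutral probability p = (e^0.05 − 0.75)/(1.25 − 0.75) = 0.3013/0.5000 = 0.6025
Terminal stock prices: S_uuu = 117.2, S_uud = 70.31, S_udd = 42.19, S_ddd = 25.31
Terminal payoffs (K − S): max(-62.19, 0) = 0, max(-15.31, 0) = 0, max(12.81, 0) = 12.81, max(29.69, 0) = 29.69
Node uu (S = 93.75): continuation = e^(−0.05)·[0.6025·0.0000 + 0.3975·0.0000] = 0.0000; exercise value = 0.0000 ≤ continuation, so V_uu = 0.0000
Node ud (S = 56.25): continuation = e^(−0.05)·[0.6025·0.0000 + 0.3975·12.8125] = 4.8441; exercise value = 0.0000 ≤ continuation, so V_ud = 4.8441
Node dd (S = 33.75): continuation = e^(−0.05)·[0.6025·12.8125 + 0.3975·29.6875] = 18.5676; exercise value = 21.2500 > continuation, so V_dd = 21.2500 (exercise)
Node u (S = 75): continuation = e^(−0.05)·[0.6025·0.0000 + 0.3975·4.8441] = 1.8314; exercise value = 0.0000 ≤ continuation, so V_u = 1.8314
Node d (S = 45): continuation = e^(−0.05)·[0.6025·4.8441 + 0.3975·21.2500] = 10.8105; exercise value = 10.0000 ≤ continuation, so V_d = 10.8105
Node 0 (S = 60): continuation = e^(−0.05)·[0.6025·1.8314 + 0.3975·10.8105] = 5.1368; exercise value = 0.0000 ≤ continuation, so V_0 = 5.1368

$5.14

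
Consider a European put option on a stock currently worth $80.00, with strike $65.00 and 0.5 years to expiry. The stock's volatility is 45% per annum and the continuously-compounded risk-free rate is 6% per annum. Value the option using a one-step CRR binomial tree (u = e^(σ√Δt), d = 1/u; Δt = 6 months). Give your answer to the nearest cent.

$3.51

CRR parameters: u = e^(σ√Δt) = e^(0.45·√0.5) = 1.3746, d = 1/u = 0.7275
Per-period rate: rΔt = 0.06·0.5 = 0.03, so R = e^0.03 = 1.0305
Risk-neutral probability p = (e^0.03 − 0.7275)/(1.3746 − 0.7275) = 0.3030/0.6472 = 0.4682
Terminal stock prices: S_u = 110, S_d = 58.2
Terminal payoffs (K − S): max(-44.97, 0) = 0, max(6.803, 0) = 6.803
Node 0 (S = 80): V_0 = e^(−0.03)·[0.4682·0.0000 + 0.5318·6.8033] = 3.5113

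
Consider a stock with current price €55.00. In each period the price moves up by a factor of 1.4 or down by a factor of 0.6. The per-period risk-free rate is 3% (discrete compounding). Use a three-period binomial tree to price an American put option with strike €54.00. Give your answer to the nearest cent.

€12.43

Risk-neutral probability p = (1 + 0.03 − 0.6)/(1.4 − 0.6) = 0.4300/0.8000 = 0.5375
Terminal stock prices: S_uuu = 150.9, S_uud = 64.68, S_udd = 27.72, S_ddd = 11.88
Terminal payoffs (K − S): max(-96.92, 0) = 0, max(-10.68, 0) = 0, max(26.28, 0) = 26.28, max(42.12, 0) = 42.12
Node uu (S = 107.8): continuation = 1/1.03·[0.5375·0.0000 + 0.4625·0.0000] = 0.0000; exercise value = 0.0000 ≤ continuation, so V_uu = 0.0000
Node ud (S = 46.2): continuation = 1/1.03·[0.5375·0.0000 + 0.4625·26.2800] = 11.8005; exercise value = 7.8000 ≤ continuation, so V_ud = 11.8005
Node dd (S = 19.8): continuation = 1/1.03·[0.5375·26.2800 + 0.4625·42.1200] = 32.6272; exercise value = 34.2000 > continuation, so V_dd = 34.2000 (exercise)
Node u (S = 77): continuation = 1/1.03·[0.5375·0.0000 + 0.4625·11.8005] = 5.2988; exercise value = 0.0000 ≤ continuation, so V_u = 5.2988
Node d (S = 33): continuation = 1/1.03·[0.5375·11.8005 + 0.4625·34.2000] = 21.5148; exercise value = 21.0000 ≤ continuation, so V_d = 21.5148
Node 0 (S = 55): continuation = 1/1.03·[0.5375·5.2988 + 0.4625·21.5148] = 12.4259; exercise value = 0.0000 ≤ continuation, so V_0 = 12.4259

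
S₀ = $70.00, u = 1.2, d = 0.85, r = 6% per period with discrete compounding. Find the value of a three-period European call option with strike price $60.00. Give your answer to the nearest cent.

$20.54

Risk-neutral probability p = (1 + 0.06 − 0.85)/(1.2 − 0.85) = 0.2100/0.3500 = 0.6000
Terminal stock prices: S_uuu = 121, S_uud = 85.68, S_udd = 60.69, S_ddd = 42.99
Terminal payoffs (S − K): max(60.96, 0) = 60.96, max(25.68, 0) = 25.68, max(0.69, 0) = 0.69, max(-17.01, 0) = 0
Node uu (S = 100.8): V_uu = 1/1.06·[0.6000·60.9600 + 0.4000·25.6800] = 44.1962
Node ud (S = 71.4): V_ud = 1/1.06·[0.6000·25.6800 + 0.4000·0.6900] = 14.7962
Node dd (S = 50.57): V_dd = 1/1.06·[0.6000·0.6900 + 0.4000·0.0000] = 0.3906
Node u (S = 84): V_u = 1/1.06·[0.6000·44.1962 + 0.4000·14.7962] = 30.6002
Node d (S = 59.5): V_d = 1/1.06·[0.6000·14.7962 + 0.4000·0.3906] = 8.5226
Node 0 (S = 70): V_0 = 1/1.06·[0.6000·30.6002 + 0.4000·8.5226] = 20.5370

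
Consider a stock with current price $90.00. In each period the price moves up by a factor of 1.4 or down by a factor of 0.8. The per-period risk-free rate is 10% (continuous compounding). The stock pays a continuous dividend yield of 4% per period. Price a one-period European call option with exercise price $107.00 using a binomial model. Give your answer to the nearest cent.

$7.50

Per-period risk-free factor R = e^0.1 = 1.1052; dividend-adjusted growth = e^(0.1−0.04) = 1.0618.
Risk-neutral probability p = (1.0618 − 0.8)/(1.4 − 0.8) = 0.2618/0.6000 = 0.4364
Terminal stock prices: S_u = 126, S_d = 72
Terminal payoffs (S − K): max(19, 0) = 19, max(-35, 0) = 0
Node 0 (S = 90): V_0 = e^(−0.1)·[0.4364·19.0000 + 0.5636·0.0000] = 7.5025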